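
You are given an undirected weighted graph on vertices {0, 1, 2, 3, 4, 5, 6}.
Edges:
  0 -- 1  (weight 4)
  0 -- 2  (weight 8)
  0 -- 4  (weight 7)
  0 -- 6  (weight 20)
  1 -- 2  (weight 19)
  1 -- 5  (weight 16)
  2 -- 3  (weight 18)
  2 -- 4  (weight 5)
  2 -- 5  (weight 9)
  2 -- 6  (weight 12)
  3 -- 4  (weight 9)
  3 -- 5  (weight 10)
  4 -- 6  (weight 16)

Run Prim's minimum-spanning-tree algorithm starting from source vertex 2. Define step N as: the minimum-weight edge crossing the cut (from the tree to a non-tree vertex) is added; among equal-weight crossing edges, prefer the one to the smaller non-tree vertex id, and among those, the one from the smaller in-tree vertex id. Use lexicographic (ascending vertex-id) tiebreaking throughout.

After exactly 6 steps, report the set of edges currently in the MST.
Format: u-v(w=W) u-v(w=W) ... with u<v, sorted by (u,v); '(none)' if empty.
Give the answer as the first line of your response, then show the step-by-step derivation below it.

0-1(w=4) 0-4(w=7) 2-4(w=5) 2-5(w=9) 2-6(w=12) 3-4(w=9)

step 1: add edge 2-4 (w=5); MST = {2-4(w=5)}
step 2: add edge 0-4 (w=7); MST = {0-4(w=7) 2-4(w=5)}
step 3: add edge 0-1 (w=4); MST = {0-1(w=4) 0-4(w=7) 2-4(w=5)}
step 4: add edge 3-4 (w=9); MST = {0-1(w=4) 0-4(w=7) 2-4(w=5) 3-4(w=9)}
step 5: add edge 2-5 (w=9); MST = {0-1(w=4) 0-4(w=7) 2-4(w=5) 2-5(w=9) 3-4(w=9)}
step 6: add edge 2-6 (w=12); MST = {0-1(w=4) 0-4(w=7) 2-4(w=5) 2-5(w=9) 2-6(w=12) 3-4(w=9)}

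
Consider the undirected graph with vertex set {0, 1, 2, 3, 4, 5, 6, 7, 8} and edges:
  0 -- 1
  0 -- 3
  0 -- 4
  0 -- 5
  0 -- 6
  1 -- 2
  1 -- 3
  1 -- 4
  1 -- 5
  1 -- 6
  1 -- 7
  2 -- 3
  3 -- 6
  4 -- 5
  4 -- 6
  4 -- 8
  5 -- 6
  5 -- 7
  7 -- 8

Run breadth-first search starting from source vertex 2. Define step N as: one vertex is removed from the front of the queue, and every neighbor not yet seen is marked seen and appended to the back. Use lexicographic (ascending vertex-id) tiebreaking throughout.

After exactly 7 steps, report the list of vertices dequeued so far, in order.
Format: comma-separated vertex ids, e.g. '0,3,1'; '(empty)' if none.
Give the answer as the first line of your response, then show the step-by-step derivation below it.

2,1,3,0,4,5,6

step 1: dequeue 2; queue=[1,3]; order=2
step 2: dequeue 1; queue=[3,0,4,5,6,7]; order=2,1
step 3: dequeue 3; queue=[0,4,5,6,7]; order=2,1,3
step 4: dequeue 0; queue=[4,5,6,7]; order=2,1,3,0
step 5: dequeue 4; queue=[5,6,7,8]; order=2,1,3,0,4
step 6: dequeue 5; queue=[6,7,8]; order=2,1,3,0,4,5
step 7: dequeue 6; queue=[7,8]; order=2,1,3,0,4,5,6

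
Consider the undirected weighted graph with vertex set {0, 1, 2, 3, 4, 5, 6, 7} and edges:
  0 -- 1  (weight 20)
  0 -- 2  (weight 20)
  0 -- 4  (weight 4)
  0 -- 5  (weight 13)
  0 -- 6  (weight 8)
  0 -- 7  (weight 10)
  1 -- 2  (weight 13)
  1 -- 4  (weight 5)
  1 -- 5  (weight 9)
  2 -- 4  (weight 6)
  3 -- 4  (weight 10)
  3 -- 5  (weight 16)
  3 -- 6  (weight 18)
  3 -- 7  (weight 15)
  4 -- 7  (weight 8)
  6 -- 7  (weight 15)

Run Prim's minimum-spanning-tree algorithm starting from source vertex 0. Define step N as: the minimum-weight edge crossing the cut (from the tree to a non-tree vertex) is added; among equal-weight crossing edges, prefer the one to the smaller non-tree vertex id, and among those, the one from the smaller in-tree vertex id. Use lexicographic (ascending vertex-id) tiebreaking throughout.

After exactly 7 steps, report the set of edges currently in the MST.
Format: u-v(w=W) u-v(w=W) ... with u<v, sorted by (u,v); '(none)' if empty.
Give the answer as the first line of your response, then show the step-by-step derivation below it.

0-4(w=4) 0-6(w=8) 1-4(w=5) 1-5(w=9) 2-4(w=6) 3-4(w=10) 4-7(w=8)

step 1: add edge 0-4 (w=4); MST = {0-4(w=4)}
step 2: add edge 1-4 (w=5); MST = {0-4(w=4) 1-4(w=5)}
step 3: add edge 2-4 (w=6); MST = {0-4(w=4) 1-4(w=5) 2-4(w=6)}
step 4: add edge 0-6 (w=8); MST = {0-4(w=4) 0-6(w=8) 1-4(w=5) 2-4(w=6)}
step 5: add edge 4-7 (w=8); MST = {0-4(w=4) 0-6(w=8) 1-4(w=5) 2-4(w=6) 4-7(w=8)}
step 6: add edge 1-5 (w=9); MST = {0-4(w=4) 0-6(w=8) 1-4(w=5) 1-5(w=9) 2-4(w=6) 4-7(w=8)}
step 7: add edge 3-4 (w=10); MST = {0-4(w=4) 0-6(w=8) 1-4(w=5) 1-5(w=9) 2-4(w=6) 3-4(w=10) 4-7(w=8)}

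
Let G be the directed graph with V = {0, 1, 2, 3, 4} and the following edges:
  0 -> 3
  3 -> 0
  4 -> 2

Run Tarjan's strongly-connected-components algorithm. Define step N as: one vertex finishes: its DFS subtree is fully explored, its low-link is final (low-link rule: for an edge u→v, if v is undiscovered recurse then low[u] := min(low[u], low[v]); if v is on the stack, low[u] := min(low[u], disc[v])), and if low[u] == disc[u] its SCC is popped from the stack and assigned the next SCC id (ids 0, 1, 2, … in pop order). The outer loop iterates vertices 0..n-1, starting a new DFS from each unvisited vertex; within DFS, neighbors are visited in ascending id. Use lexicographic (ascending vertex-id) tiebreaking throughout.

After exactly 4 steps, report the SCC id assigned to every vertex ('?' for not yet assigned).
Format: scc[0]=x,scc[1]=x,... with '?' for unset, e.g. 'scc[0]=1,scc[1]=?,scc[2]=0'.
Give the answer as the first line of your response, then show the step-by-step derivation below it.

scc[0]=0,scc[1]=1,scc[2]=2,scc[3]=0,scc[4]=?

step 1: low=(low[0]=0,low[1]=?,low[2]=?,low[3]=0,low[4]=?); scc=(scc[0]=?,scc[1]=?,scc[2]=?,scc[3]=?,scc[4]=?)
step 2: low=(low[0]=0,low[1]=?,low[2]=?,low[3]=0,low[4]=?); scc=(scc[0]=0,scc[1]=?,scc[2]=?,scc[3]=0,scc[4]=?)
step 3: low=(low[0]=0,low[1]=2,low[2]=?,low[3]=0,low[4]=?); scc=(scc[0]=0,scc[1]=1,scc[2]=?,scc[3]=0,scc[4]=?)
step 4: low=(low[0]=0,low[1]=2,low[2]=3,low[3]=0,low[4]=?); scc=(scc[0]=0,scc[1]=1,scc[2]=2,scc[3]=0,scc[4]=?)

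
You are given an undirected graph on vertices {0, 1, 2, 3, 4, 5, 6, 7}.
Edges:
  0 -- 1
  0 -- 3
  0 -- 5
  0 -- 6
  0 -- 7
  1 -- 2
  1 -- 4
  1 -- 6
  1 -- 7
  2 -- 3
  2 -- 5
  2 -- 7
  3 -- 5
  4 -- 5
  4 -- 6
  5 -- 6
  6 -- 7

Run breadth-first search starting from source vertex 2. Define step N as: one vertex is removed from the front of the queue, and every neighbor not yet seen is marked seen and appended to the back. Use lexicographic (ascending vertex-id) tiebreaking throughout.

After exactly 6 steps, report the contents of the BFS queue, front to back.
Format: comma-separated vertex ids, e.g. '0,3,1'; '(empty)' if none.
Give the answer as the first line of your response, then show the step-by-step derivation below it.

4,6

step 1: dequeue 2; queue=[1,3,5,7]; order=2
step 2: dequeue 1; queue=[3,5,7,0,4,6]; order=2,1
step 3: dequeue 3; queue=[5,7,0,4,6]; order=2,1,3
step 4: dequeue 5; queue=[7,0,4,6]; order=2,1,3,5
step 5: dequeue 7; queue=[0,4,6]; order=2,1,3,5,7
step 6: dequeue 0; queue=[4,6]; order=2,1,3,5,7,0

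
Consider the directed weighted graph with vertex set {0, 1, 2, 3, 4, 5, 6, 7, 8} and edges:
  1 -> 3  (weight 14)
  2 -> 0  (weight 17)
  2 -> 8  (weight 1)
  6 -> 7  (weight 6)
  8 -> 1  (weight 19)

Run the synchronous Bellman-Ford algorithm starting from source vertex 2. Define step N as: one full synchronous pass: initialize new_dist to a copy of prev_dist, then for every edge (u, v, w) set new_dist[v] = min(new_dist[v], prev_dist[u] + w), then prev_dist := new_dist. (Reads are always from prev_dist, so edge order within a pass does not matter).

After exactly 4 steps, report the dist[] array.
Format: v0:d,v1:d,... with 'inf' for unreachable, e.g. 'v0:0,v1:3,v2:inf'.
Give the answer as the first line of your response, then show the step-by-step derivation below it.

v0:17,v1:20,v2:0,v3:34,v4:inf,v5:inf,v6:inf,v7:inf,v8:1

step 1: dist = v0:17,v1:inf,v2:0,v3:inf,v4:inf,v5:inf,v6:inf,v7:inf,v8:1
step 2: dist = v0:17,v1:20,v2:0,v3:inf,v4:inf,v5:inf,v6:inf,v7:inf,v8:1
step 3: dist = v0:17,v1:20,v2:0,v3:34,v4:inf,v5:inf,v6:inf,v7:inf,v8:1
step 4: dist = v0:17,v1:20,v2:0,v3:34,v4:inf,v5:inf,v6:inf,v7:inf,v8:1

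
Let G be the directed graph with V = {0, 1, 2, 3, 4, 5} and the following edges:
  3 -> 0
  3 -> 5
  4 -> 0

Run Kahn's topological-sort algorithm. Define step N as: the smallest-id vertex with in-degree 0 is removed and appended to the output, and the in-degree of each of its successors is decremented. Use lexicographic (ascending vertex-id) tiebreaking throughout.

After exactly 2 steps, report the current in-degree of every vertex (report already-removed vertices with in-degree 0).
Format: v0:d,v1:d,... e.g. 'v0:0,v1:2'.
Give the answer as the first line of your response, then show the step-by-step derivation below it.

v0:2,v1:0,v2:0,v3:0,v4:0,v5:1

step 1: output 1; order=[1]; indeg=(2,0,0,0,0,1)
step 2: output 2; order=[1,2]; indeg=(2,0,0,0,0,1)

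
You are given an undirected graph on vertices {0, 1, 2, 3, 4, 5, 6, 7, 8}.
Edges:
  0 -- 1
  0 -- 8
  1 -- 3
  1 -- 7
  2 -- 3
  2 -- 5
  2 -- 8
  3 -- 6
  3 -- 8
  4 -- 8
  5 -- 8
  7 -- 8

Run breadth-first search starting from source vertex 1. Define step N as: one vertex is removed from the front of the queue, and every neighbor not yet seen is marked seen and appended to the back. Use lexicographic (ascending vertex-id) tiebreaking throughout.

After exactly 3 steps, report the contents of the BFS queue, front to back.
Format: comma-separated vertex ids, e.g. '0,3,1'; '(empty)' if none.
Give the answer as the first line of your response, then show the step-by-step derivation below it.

7,8,2,6

step 1: dequeue 1; queue=[0,3,7]; order=1
step 2: dequeue 0; queue=[3,7,8]; order=1,0
step 3: dequeue 3; queue=[7,8,2,6]; order=1,0,3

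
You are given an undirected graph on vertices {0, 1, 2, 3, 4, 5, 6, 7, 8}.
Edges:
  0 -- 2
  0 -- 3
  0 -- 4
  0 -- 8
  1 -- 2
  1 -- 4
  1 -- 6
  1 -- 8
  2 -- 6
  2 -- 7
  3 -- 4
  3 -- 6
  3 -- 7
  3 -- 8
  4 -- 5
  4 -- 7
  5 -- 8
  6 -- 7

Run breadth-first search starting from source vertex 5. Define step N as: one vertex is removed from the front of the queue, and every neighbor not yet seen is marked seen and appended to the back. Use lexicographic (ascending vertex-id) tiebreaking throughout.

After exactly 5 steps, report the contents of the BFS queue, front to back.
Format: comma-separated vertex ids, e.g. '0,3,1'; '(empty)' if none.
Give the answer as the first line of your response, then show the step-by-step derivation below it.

3,7,2,6

step 1: dequeue 5; queue=[4,8]; order=5
step 2: dequeue 4; queue=[8,0,1,3,7]; order=5,4
step 3: dequeue 8; queue=[0,1,3,7]; order=5,4,8
step 4: dequeue 0; queue=[1,3,7,2]; order=5,4,8,0
step 5: dequeue 1; queue=[3,7,2,6]; order=5,4,8,0,1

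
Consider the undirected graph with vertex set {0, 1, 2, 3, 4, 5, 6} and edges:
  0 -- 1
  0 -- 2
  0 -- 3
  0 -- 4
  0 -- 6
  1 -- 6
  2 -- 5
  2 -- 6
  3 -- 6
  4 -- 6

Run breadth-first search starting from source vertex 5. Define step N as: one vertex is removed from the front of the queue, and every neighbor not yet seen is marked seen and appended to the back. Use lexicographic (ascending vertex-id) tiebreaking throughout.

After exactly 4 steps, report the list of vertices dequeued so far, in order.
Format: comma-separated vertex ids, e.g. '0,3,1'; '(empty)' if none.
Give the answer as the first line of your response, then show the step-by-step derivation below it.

5,2,0,6

step 1: dequeue 5; queue=[2]; order=5
step 2: dequeue 2; queue=[0,6]; order=5,2
step 3: dequeue 0; queue=[6,1,3,4]; order=5,2,0
step 4: dequeue 6; queue=[1,3,4]; order=5,2,0,6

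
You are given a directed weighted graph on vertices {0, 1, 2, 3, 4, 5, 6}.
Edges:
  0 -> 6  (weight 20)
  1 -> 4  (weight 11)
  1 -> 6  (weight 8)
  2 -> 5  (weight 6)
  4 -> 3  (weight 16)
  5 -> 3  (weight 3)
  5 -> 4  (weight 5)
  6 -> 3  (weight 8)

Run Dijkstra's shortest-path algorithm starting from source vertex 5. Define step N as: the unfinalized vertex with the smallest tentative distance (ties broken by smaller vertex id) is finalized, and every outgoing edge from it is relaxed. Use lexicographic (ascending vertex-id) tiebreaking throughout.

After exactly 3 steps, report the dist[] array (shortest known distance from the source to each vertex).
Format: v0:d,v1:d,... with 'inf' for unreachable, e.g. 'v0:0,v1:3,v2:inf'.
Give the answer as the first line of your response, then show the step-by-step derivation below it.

v0:inf,v1:inf,v2:inf,v3:3,v4:5,v5:0,v6:inf

step 1: dist = v0:inf,v1:inf,v2:inf,v3:3,v4:5,v5:0,v6:inf
step 2: dist = v0:inf,v1:inf,v2:inf,v3:3,v4:5,v5:0,v6:inf
step 3: dist = v0:inf,v1:inf,v2:inf,v3:3,v4:5,v5:0,v6:inf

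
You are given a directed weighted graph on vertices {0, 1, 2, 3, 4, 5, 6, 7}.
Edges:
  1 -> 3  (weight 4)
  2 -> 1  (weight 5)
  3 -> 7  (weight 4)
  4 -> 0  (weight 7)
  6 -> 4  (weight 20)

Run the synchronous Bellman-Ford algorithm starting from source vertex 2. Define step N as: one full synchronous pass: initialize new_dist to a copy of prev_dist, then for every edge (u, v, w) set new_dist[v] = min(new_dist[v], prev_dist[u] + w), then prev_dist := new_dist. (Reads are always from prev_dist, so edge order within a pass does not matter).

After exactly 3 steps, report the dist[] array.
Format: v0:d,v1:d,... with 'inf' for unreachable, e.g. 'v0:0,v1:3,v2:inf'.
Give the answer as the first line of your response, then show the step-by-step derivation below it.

v0:inf,v1:5,v2:0,v3:9,v4:inf,v5:inf,v6:inf,v7:13

step 1: dist = v0:inf,v1:5,v2:0,v3:inf,v4:inf,v5:inf,v6:inf,v7:inf
step 2: dist = v0:inf,v1:5,v2:0,v3:9,v4:inf,v5:inf,v6:inf,v7:inf
step 3: dist = v0:inf,v1:5,v2:0,v3:9,v4:inf,v5:inf,v6:inf,v7:13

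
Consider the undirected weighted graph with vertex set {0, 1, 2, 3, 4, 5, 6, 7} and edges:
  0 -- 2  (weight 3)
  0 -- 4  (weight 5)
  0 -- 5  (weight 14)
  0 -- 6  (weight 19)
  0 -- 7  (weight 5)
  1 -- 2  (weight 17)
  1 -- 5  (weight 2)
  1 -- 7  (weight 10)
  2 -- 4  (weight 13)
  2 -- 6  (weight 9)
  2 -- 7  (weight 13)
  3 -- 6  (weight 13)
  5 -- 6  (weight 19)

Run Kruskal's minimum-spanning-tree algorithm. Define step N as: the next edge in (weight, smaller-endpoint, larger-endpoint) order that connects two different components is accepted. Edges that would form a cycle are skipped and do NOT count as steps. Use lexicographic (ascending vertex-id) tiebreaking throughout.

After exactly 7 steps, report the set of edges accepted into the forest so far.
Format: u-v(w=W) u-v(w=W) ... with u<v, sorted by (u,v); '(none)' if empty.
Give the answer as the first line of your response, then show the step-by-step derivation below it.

0-2(w=3) 0-4(w=5) 0-7(w=5) 1-5(w=2) 1-7(w=10) 2-6(w=9) 3-6(w=13)

step 1: add edge 1-5 (w=2); MST = {1-5(w=2)}
step 2: add edge 0-2 (w=3); MST = {0-2(w=3) 1-5(w=2)}
step 3: add edge 0-4 (w=5); MST = {0-2(w=3) 0-4(w=5) 1-5(w=2)}
step 4: add edge 0-7 (w=5); MST = {0-2(w=3) 0-4(w=5) 0-7(w=5) 1-5(w=2)}
step 5: add edge 2-6 (w=9); MST = {0-2(w=3) 0-4(w=5) 0-7(w=5) 1-5(w=2) 2-6(w=9)}
step 6: add edge 1-7 (w=10); MST = {0-2(w=3) 0-4(w=5) 0-7(w=5) 1-5(w=2) 1-7(w=10) 2-6(w=9)}
step 7: add edge 3-6 (w=13); MST = {0-2(w=3) 0-4(w=5) 0-7(w=5) 1-5(w=2) 1-7(w=10) 2-6(w=9) 3-6(w=13)}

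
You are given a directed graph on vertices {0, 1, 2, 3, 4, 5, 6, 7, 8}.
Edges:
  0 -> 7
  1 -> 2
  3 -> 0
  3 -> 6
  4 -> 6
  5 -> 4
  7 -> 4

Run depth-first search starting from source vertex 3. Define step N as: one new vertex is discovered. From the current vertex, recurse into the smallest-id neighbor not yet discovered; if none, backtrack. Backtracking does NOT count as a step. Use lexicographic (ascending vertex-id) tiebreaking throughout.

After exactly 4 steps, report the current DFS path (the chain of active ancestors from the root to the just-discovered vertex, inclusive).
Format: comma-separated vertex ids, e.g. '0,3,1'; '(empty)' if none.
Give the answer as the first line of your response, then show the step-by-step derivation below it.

3,0,7,4

step 1: discover 3; path=3; order=3
step 2: discover 0; path=3>0; order=3,0
step 3: discover 7; path=3>0>7; order=3,0,7
step 4: discover 4; path=3>0>7>4; order=3,0,7,4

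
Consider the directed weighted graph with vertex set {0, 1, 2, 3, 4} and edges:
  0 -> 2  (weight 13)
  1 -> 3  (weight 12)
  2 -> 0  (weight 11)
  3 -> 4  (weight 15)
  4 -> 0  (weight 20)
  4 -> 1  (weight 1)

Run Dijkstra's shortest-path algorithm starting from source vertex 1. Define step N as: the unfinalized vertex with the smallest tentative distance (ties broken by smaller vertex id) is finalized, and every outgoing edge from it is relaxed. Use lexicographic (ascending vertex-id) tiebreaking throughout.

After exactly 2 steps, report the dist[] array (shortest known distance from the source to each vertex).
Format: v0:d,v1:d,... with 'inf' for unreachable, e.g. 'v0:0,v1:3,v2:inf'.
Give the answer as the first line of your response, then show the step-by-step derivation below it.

v0:inf,v1:0,v2:inf,v3:12,v4:27

step 1: dist = v0:inf,v1:0,v2:inf,v3:12,v4:inf
step 2: dist = v0:inf,v1:0,v2:inf,v3:12,v4:27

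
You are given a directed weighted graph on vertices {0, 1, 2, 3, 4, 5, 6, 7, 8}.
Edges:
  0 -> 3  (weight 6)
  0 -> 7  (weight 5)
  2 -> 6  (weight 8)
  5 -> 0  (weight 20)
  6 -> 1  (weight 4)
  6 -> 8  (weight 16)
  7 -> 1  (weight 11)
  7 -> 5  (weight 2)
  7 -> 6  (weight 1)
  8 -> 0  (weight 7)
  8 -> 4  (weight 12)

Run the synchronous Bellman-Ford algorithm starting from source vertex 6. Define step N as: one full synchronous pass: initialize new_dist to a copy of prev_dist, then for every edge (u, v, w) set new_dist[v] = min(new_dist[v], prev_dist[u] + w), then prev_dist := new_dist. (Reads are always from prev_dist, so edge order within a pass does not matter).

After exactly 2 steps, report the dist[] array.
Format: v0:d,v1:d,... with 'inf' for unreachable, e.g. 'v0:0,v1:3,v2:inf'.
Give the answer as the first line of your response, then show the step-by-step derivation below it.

v0:23,v1:4,v2:inf,v3:inf,v4:28,v5:inf,v6:0,v7:inf,v8:16

step 1: dist = v0:inf,v1:4,v2:inf,v3:inf,v4:inf,v5:inf,v6:0,v7:inf,v8:16
step 2: dist = v0:23,v1:4,v2:inf,v3:inf,v4:28,v5:inf,v6:0,v7:inf,v8:16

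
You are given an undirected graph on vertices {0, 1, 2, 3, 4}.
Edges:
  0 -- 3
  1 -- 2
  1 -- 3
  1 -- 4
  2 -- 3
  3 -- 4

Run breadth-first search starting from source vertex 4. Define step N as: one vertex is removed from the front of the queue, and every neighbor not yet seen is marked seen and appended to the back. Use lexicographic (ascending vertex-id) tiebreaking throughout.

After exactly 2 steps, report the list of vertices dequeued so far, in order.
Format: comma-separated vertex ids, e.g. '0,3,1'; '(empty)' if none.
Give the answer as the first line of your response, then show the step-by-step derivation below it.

4,1

step 1: dequeue 4; queue=[1,3]; order=4
step 2: dequeue 1; queue=[3,2]; order=4,1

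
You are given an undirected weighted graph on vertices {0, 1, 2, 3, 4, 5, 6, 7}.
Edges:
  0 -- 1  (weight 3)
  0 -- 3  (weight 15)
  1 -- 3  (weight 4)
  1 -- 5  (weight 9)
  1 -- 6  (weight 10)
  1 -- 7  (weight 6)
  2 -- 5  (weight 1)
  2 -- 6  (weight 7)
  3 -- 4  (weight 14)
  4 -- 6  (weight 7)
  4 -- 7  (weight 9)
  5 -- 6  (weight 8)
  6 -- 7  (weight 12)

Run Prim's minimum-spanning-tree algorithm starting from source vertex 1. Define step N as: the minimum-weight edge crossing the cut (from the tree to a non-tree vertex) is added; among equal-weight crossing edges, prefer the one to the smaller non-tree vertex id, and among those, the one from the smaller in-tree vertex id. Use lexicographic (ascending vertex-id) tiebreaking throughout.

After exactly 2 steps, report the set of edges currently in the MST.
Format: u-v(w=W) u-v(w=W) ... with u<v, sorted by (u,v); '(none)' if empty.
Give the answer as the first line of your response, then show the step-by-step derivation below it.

0-1(w=3) 1-3(w=4)

step 1: add edge 0-1 (w=3); MST = {0-1(w=3)}
step 2: add edge 1-3 (w=4); MST = {0-1(w=3) 1-3(w=4)}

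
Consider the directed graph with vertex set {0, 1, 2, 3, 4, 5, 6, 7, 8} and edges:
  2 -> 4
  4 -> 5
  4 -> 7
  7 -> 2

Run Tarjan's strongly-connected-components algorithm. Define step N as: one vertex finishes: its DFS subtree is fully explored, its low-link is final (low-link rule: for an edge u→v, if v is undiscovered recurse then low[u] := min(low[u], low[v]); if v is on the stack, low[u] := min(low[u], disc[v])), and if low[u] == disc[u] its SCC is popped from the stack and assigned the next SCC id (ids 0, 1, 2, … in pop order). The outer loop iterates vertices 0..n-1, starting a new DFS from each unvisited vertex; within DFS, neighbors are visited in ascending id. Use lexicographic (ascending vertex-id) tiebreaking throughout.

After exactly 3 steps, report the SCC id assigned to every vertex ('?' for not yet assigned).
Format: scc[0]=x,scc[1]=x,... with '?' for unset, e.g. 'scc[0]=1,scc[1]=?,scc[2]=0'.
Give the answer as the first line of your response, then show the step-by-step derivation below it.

scc[0]=0,scc[1]=1,scc[2]=?,scc[3]=?,scc[4]=?,scc[5]=2,scc[6]=?,scc[7]=?,scc[8]=?

step 1: low=(low[0]=0,low[1]=?,low[2]=?,low[3]=?,low[4]=?,low[5]=?,low[6]=?,low[7]=?,low[8]=?); scc=(scc[0]=0,scc[1]=?,scc[2]=?,scc[3]=?,scc[4]=?,scc[5]=?,scc[6]=?,scc[7]=?,scc[8]=?)
step 2: low=(low[0]=0,low[1]=1,low[2]=?,low[3]=?,low[4]=?,low[5]=?,low[6]=?,low[7]=?,low[8]=?); scc=(scc[0]=0,scc[1]=1,scc[2]=?,scc[3]=?,scc[4]=?,scc[5]=?,scc[6]=?,scc[7]=?,scc[8]=?)
step 3: low=(low[0]=0,low[1]=1,low[2]=2,low[3]=?,low[4]=3,low[5]=4,low[6]=?,low[7]=?,low[8]=?); scc=(scc[0]=0,scc[1]=1,scc[2]=?,scc[3]=?,scc[4]=?,scc[5]=2,scc[6]=?,scc[7]=?,scc[8]=?)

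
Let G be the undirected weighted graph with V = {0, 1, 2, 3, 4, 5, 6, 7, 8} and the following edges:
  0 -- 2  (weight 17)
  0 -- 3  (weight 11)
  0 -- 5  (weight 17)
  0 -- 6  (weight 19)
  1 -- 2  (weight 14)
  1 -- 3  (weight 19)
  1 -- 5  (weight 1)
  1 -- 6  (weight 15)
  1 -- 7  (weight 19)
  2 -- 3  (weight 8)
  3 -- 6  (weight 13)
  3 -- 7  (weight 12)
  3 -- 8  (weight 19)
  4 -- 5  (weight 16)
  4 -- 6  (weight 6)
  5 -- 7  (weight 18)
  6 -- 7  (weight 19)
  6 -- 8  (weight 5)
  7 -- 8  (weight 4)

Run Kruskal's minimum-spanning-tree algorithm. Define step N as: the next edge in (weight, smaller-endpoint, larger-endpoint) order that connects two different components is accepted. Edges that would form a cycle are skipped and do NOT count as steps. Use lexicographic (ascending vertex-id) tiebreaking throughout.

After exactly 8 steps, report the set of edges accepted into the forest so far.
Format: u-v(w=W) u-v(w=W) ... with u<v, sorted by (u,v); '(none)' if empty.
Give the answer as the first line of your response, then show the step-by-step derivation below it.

0-3(w=11) 1-2(w=14) 1-5(w=1) 2-3(w=8) 3-7(w=12) 4-6(w=6) 6-8(w=5) 7-8(w=4)

step 1: add edge 1-5 (w=1); MST = {1-5(w=1)}
step 2: add edge 7-8 (w=4); MST = {1-5(w=1) 7-8(w=4)}
step 3: add edge 6-8 (w=5); MST = {1-5(w=1) 6-8(w=5) 7-8(w=4)}
step 4: add edge 4-6 (w=6); MST = {1-5(w=1) 4-6(w=6) 6-8(w=5) 7-8(w=4)}
step 5: add edge 2-3 (w=8); MST = {1-5(w=1) 2-3(w=8) 4-6(w=6) 6-8(w=5) 7-8(w=4)}
step 6: add edge 0-3 (w=11); MST = {0-3(w=11) 1-5(w=1) 2-3(w=8) 4-6(w=6) 6-8(w=5) 7-8(w=4)}
step 7: add edge 3-7 (w=12); MST = {0-3(w=11) 1-5(w=1) 2-3(w=8) 3-7(w=12) 4-6(w=6) 6-8(w=5) 7-8(w=4)}
step 8: add edge 1-2 (w=14); MST = {0-3(w=11) 1-2(w=14) 1-5(w=1) 2-3(w=8) 3-7(w=12) 4-6(w=6) 6-8(w=5) 7-8(w=4)}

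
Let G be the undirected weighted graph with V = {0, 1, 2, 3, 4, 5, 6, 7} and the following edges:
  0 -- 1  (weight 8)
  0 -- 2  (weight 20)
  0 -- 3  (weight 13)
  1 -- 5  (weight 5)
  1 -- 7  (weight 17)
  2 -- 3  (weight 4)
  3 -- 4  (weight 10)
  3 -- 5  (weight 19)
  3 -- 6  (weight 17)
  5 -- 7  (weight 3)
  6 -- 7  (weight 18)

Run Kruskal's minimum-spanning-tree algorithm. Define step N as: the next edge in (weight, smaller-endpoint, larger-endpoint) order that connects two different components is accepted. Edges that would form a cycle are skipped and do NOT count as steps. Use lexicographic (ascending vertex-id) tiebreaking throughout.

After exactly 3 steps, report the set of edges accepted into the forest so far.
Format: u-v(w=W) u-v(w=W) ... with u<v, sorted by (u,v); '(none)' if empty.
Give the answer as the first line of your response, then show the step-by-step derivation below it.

1-5(w=5) 2-3(w=4) 5-7(w=3)

step 1: add edge 5-7 (w=3); MST = {5-7(w=3)}
step 2: add edge 2-3 (w=4); MST = {2-3(w=4) 5-7(w=3)}
step 3: add edge 1-5 (w=5); MST = {1-5(w=5) 2-3(w=4) 5-7(w=3)}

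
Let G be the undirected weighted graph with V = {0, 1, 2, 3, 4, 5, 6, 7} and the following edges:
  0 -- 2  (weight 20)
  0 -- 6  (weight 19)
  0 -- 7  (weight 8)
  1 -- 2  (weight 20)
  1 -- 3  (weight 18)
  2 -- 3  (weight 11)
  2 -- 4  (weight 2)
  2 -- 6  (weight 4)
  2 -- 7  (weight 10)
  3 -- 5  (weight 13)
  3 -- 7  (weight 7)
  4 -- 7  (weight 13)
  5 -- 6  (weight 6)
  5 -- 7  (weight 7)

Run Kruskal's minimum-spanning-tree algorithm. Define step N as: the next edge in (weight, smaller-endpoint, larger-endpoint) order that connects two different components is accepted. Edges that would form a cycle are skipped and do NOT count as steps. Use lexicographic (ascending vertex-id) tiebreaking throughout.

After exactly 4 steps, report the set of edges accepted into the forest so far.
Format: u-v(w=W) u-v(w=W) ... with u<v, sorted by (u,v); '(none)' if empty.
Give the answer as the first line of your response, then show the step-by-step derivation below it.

2-4(w=2) 2-6(w=4) 3-7(w=7) 5-6(w=6)

step 1: add edge 2-4 (w=2); MST = {2-4(w=2)}
step 2: add edge 2-6 (w=4); MST = {2-4(w=2) 2-6(w=4)}
step 3: add edge 5-6 (w=6); MST = {2-4(w=2) 2-6(w=4) 5-6(w=6)}
step 4: add edge 3-7 (w=7); MST = {2-4(w=2) 2-6(w=4) 3-7(w=7) 5-6(w=6)}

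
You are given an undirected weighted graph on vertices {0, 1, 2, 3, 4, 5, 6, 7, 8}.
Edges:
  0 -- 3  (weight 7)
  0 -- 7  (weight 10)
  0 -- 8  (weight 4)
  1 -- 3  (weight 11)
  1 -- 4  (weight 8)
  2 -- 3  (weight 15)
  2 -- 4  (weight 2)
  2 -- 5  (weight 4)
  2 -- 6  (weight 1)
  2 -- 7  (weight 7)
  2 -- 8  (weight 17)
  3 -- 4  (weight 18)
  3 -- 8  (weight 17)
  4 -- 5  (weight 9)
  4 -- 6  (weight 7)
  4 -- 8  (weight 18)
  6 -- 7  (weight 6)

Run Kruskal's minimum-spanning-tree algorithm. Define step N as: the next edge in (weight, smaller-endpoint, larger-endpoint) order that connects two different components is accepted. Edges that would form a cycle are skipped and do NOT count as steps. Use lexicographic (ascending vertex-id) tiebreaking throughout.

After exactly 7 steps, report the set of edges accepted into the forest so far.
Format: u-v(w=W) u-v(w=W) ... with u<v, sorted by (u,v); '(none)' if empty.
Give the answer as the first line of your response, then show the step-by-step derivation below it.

0-3(w=7) 0-8(w=4) 1-4(w=8) 2-4(w=2) 2-5(w=4) 2-6(w=1) 6-7(w=6)

step 1: add edge 2-6 (w=1); MST = {2-6(w=1)}
step 2: add edge 2-4 (w=2); MST = {2-4(w=2) 2-6(w=1)}
step 3: add edge 0-8 (w=4); MST = {0-8(w=4) 2-4(w=2) 2-6(w=1)}
step 4: add edge 2-5 (w=4); MST = {0-8(w=4) 2-4(w=2) 2-5(w=4) 2-6(w=1)}
step 5: add edge 6-7 (w=6); MST = {0-8(w=4) 2-4(w=2) 2-5(w=4) 2-6(w=1) 6-7(w=6)}
step 6: add edge 0-3 (w=7); MST = {0-3(w=7) 0-8(w=4) 2-4(w=2) 2-5(w=4) 2-6(w=1) 6-7(w=6)}
step 7: add edge 1-4 (w=8); MST = {0-3(w=7) 0-8(w=4) 1-4(w=8) 2-4(w=2) 2-5(w=4) 2-6(w=1) 6-7(w=6)}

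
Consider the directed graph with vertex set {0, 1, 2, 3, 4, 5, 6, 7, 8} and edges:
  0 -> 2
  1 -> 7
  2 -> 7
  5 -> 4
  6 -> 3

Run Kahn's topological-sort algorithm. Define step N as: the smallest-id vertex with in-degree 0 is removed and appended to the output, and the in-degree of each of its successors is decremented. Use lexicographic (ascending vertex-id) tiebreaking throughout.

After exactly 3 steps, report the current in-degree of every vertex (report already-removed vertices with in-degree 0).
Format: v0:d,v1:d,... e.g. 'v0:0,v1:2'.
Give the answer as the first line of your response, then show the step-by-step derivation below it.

v0:0,v1:0,v2:0,v3:1,v4:1,v5:0,v6:0,v7:0,v8:0

step 1: output 0; order=[0]; indeg=(0,0,0,1,1,0,0,2,0)
step 2: output 1; order=[0,1]; indeg=(0,0,0,1,1,0,0,1,0)
step 3: output 2; order=[0,1,2]; indeg=(0,0,0,1,1,0,0,0,0)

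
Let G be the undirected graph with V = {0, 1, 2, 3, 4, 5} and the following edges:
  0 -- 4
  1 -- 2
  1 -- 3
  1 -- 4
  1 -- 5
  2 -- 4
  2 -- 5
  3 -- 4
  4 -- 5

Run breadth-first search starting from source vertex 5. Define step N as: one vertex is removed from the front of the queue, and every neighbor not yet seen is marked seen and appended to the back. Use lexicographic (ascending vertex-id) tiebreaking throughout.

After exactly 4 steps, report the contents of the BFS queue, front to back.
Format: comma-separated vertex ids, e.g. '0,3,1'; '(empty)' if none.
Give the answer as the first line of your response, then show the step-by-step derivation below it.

3,0

step 1: dequeue 5; queue=[1,2,4]; order=5
step 2: dequeue 1; queue=[2,4,3]; order=5,1
step 3: dequeue 2; queue=[4,3]; order=5,1,2
step 4: dequeue 4; queue=[3,0]; order=5,1,2,4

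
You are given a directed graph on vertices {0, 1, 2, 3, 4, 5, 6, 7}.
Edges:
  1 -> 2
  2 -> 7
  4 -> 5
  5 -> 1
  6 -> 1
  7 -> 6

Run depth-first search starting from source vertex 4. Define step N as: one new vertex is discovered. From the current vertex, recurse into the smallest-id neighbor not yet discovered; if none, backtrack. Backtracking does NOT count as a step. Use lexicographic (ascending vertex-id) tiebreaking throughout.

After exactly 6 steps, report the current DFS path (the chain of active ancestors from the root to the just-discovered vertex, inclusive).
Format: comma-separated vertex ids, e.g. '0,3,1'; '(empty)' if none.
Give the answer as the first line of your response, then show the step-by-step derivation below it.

4,5,1,2,7,6

step 1: discover 4; path=4; order=4
step 2: discover 5; path=4>5; order=4,5
step 3: discover 1; path=4>5>1; order=4,5,1
step 4: discover 2; path=4>5>1>2; order=4,5,1,2
step 5: discover 7; path=4>5>1>2>7; order=4,5,1,2,7
step 6: discover 6; path=4>5>1>2>7>6; order=4,5,1,2,7,6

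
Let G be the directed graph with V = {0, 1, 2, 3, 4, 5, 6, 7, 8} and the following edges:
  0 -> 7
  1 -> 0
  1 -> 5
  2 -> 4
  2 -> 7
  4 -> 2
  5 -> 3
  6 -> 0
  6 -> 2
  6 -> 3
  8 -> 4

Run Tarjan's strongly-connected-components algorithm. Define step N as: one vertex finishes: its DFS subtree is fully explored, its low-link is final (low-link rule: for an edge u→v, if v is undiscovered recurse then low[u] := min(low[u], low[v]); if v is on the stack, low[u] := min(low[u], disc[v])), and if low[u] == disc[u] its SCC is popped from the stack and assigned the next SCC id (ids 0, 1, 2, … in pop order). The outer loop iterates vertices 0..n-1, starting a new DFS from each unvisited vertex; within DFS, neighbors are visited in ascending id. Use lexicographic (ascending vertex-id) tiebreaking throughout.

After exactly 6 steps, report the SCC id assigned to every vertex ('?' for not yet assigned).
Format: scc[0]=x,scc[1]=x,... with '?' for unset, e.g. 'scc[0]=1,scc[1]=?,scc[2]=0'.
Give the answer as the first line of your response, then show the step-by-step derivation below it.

scc[0]=1,scc[1]=4,scc[2]=?,scc[3]=2,scc[4]=?,scc[5]=3,scc[6]=?,scc[7]=0,scc[8]=?

step 1: low=(low[0]=0,low[1]=?,low[2]=?,low[3]=?,low[4]=?,low[5]=?,low[6]=?,low[7]=1,low[8]=?); scc=(scc[0]=?,scc[1]=?,scc[2]=?,scc[3]=?,scc[4]=?,scc[5]=?,scc[6]=?,scc[7]=0,scc[8]=?)
step 2: low=(low[0]=0,low[1]=?,low[2]=?,low[3]=?,low[4]=?,low[5]=?,low[6]=?,low[7]=1,low[8]=?); scc=(scc[0]=1,scc[1]=?,scc[2]=?,scc[3]=?,scc[4]=?,scc[5]=?,scc[6]=?,scc[7]=0,scc[8]=?)
step 3: low=(low[0]=0,low[1]=2,low[2]=?,low[3]=4,low[4]=?,low[5]=3,low[6]=?,low[7]=1,low[8]=?); scc=(scc[0]=1,scc[1]=?,scc[2]=?,scc[3]=2,scc[4]=?,scc[5]=?,scc[6]=?,scc[7]=0,scc[8]=?)
step 4: low=(low[0]=0,low[1]=2,low[2]=?,low[3]=4,low[4]=?,low[5]=3,low[6]=?,low[7]=1,low[8]=?); scc=(scc[0]=1,scc[1]=?,scc[2]=?,scc[3]=2,scc[4]=?,scc[5]=3,scc[6]=?,scc[7]=0,scc[8]=?)
step 5: low=(low[0]=0,low[1]=2,low[2]=?,low[3]=4,low[4]=?,low[5]=3,low[6]=?,low[7]=1,low[8]=?); scc=(scc[0]=1,scc[1]=4,scc[2]=?,scc[3]=2,scc[4]=?,scc[5]=3,scc[6]=?,scc[7]=0,scc[8]=?)
step 6: low=(low[0]=0,low[1]=2,low[2]=5,low[3]=4,low[4]=5,low[5]=3,low[6]=?,low[7]=1,low[8]=?); scc=(scc[0]=1,scc[1]=4,scc[2]=?,scc[3]=2,scc[4]=?,scc[5]=3,scc[6]=?,scc[7]=0,scc[8]=?)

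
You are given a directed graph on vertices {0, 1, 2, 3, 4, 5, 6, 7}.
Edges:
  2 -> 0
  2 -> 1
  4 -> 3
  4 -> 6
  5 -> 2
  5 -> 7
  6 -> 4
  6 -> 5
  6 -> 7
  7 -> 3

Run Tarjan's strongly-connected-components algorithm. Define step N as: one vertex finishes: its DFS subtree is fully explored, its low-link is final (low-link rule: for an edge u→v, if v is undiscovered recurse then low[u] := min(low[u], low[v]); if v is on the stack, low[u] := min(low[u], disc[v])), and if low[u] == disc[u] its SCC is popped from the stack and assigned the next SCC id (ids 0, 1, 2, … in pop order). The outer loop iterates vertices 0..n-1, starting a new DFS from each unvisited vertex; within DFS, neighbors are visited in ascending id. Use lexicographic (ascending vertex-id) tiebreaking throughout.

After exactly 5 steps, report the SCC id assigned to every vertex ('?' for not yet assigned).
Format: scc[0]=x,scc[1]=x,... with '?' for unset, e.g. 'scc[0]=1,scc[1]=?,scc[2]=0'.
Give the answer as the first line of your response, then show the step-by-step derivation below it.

scc[0]=0,scc[1]=1,scc[2]=2,scc[3]=3,scc[4]=?,scc[5]=?,scc[6]=?,scc[7]=4

step 1: low=(low[0]=0,low[1]=?,low[2]=?,low[3]=?,low[4]=?,low[5]=?,low[6]=?,low[7]=?); scc=(scc[0]=0,scc[1]=?,scc[2]=?,scc[3]=?,scc[4]=?,scc[5]=?,scc[6]=?,scc[7]=?)
step 2: low=(low[0]=0,low[1]=1,low[2]=?,low[3]=?,low[4]=?,low[5]=?,low[6]=?,low[7]=?); scc=(scc[0]=0,scc[1]=1,scc[2]=?,scc[3]=?,scc[4]=?,scc[5]=?,scc[6]=?,scc[7]=?)
step 3: low=(low[0]=0,low[1]=1,low[2]=2,low[3]=?,low[4]=?,low[5]=?,low[6]=?,low[7]=?); scc=(scc[0]=0,scc[1]=1,scc[2]=2,scc[3]=?,scc[4]=?,scc[5]=?,scc[6]=?,scc[7]=?)
step 4: low=(low[0]=0,low[1]=1,low[2]=2,low[3]=3,low[4]=?,low[5]=?,low[6]=?,low[7]=?); scc=(scc[0]=0,scc[1]=1,scc[2]=2,scc[3]=3,scc[4]=?,scc[5]=?,scc[6]=?,scc[7]=?)
step 5: low=(low[0]=0,low[1]=1,low[2]=2,low[3]=3,low[4]=4,low[5]=6,low[6]=4,low[7]=7); scc=(scc[0]=0,scc[1]=1,scc[2]=2,scc[3]=3,scc[4]=?,scc[5]=?,scc[6]=?,scc[7]=4)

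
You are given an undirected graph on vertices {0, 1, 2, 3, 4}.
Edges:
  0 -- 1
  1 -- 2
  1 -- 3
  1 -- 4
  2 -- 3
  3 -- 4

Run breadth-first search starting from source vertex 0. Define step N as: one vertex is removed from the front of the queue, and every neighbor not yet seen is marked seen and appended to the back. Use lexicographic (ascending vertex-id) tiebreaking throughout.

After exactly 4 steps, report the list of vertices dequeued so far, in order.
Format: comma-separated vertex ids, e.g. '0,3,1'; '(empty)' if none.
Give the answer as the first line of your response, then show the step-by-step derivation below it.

0,1,2,3

step 1: dequeue 0; queue=[1]; order=0
step 2: dequeue 1; queue=[2,3,4]; order=0,1
step 3: dequeue 2; queue=[3,4]; order=0,1,2
step 4: dequeue 3; queue=[4]; order=0,1,2,3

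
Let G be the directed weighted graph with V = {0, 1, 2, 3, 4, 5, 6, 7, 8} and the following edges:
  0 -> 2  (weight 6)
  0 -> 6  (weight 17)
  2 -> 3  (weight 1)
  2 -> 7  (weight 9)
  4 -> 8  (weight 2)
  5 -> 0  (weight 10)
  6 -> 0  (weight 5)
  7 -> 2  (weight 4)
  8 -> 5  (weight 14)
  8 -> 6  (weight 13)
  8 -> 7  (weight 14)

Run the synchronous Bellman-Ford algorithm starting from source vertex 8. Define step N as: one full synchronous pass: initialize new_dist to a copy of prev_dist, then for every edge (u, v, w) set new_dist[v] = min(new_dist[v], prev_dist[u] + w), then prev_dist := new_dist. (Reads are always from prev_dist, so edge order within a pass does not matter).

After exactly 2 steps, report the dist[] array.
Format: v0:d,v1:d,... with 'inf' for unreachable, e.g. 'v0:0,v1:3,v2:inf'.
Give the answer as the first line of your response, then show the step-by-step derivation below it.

v0:18,v1:inf,v2:18,v3:inf,v4:inf,v5:14,v6:13,v7:14,v8:0

step 1: dist = v0:inf,v1:inf,v2:inf,v3:inf,v4:inf,v5:14,v6:13,v7:14,v8:0
step 2: dist = v0:18,v1:inf,v2:18,v3:inf,v4:inf,v5:14,v6:13,v7:14,v8:0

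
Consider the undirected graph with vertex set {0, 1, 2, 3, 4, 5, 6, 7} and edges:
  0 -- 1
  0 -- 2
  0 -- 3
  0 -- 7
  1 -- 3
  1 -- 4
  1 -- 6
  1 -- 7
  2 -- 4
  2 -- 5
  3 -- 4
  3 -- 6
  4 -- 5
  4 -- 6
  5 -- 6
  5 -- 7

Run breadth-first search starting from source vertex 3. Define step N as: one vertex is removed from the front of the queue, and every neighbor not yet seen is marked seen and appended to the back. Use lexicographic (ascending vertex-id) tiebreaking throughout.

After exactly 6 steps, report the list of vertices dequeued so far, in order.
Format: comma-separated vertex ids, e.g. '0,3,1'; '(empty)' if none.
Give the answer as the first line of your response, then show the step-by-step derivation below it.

3,0,1,4,6,2

step 1: dequeue 3; queue=[0,1,4,6]; order=3
step 2: dequeue 0; queue=[1,4,6,2,7]; order=3,0
step 3: dequeue 1; queue=[4,6,2,7]; order=3,0,1
step 4: dequeue 4; queue=[6,2,7,5]; order=3,0,1,4
step 5: dequeue 6; queue=[2,7,5]; order=3,0,1,4,6
step 6: dequeue 2; queue=[7,5]; order=3,0,1,4,6,2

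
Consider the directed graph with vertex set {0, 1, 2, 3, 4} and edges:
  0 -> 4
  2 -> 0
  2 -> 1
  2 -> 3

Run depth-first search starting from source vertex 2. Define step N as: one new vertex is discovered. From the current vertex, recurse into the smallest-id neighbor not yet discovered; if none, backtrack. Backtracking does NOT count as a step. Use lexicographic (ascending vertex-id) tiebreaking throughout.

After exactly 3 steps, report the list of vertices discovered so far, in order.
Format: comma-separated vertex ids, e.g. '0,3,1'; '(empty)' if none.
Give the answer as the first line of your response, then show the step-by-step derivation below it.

2,0,4

step 1: discover 2; path=2; order=2
step 2: discover 0; path=2>0; order=2,0
step 3: discover 4; path=2>0>4; order=2,0,4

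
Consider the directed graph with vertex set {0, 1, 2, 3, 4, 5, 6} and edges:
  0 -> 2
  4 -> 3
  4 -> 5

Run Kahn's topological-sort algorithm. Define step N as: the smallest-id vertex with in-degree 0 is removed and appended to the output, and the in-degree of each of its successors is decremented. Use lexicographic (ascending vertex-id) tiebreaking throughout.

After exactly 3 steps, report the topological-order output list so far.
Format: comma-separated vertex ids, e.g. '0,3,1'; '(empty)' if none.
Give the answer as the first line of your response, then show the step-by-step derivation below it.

0,1,2

step 1: output 0; order=[0]; indeg=(0,0,0,1,0,1,0)
step 2: output 1; order=[0,1]; indeg=(0,0,0,1,0,1,0)
step 3: output 2; order=[0,1,2]; indeg=(0,0,0,1,0,1,0)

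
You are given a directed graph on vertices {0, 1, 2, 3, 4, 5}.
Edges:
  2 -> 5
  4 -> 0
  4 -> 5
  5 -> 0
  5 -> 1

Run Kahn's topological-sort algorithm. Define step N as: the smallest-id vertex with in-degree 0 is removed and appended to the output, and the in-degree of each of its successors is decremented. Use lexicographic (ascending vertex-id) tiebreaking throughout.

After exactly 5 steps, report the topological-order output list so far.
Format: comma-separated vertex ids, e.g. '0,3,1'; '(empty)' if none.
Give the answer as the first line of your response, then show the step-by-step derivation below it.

2,3,4,5,0

step 1: output 2; order=[2]; indeg=(2,1,0,0,0,1)
step 2: output 3; order=[2,3]; indeg=(2,1,0,0,0,1)
step 3: output 4; order=[2,3,4]; indeg=(1,1,0,0,0,0)
step 4: output 5; order=[2,3,4,5]; indeg=(0,0,0,0,0,0)
step 5: output 0; order=[2,3,4,5,0]; indeg=(0,0,0,0,0,0)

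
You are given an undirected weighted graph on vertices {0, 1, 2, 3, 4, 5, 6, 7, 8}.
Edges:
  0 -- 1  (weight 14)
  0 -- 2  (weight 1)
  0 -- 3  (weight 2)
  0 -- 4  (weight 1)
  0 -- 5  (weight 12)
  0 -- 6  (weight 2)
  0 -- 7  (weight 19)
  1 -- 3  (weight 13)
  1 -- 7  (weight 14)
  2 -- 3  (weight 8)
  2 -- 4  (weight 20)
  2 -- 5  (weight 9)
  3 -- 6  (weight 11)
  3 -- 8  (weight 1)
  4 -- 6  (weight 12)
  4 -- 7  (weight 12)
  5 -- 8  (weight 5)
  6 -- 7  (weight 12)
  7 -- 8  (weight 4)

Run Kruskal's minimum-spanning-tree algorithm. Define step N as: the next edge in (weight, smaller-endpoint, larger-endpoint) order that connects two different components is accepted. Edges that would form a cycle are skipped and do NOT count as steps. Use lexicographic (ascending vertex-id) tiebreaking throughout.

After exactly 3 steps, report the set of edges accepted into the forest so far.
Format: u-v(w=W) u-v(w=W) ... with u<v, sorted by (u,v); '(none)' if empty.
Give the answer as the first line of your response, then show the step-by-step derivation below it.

0-2(w=1) 0-4(w=1) 3-8(w=1)

step 1: add edge 0-2 (w=1); MST = {0-2(w=1)}
step 2: add edge 0-4 (w=1); MST = {0-2(w=1) 0-4(w=1)}
step 3: add edge 3-8 (w=1); MST = {0-2(w=1) 0-4(w=1) 3-8(w=1)}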